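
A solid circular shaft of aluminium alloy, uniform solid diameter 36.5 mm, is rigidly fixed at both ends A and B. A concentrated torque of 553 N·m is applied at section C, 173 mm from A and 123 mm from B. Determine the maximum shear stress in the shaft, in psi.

With uniform GJ and both ends fixed, compatibility θ_AC = θ_CB gives T_A·a = T_B·b, together with T_A + T_B = T₀.
T_A = T₀·b/(a+b) = 553.0·123/296.0 = 229.8 N·m; T_B = 323.2 N·m.
τ in each portion: τ_AC = 2.41×10^7 Pa, τ_CB = 3.39×10^7 Pa; maximum is in CB.
τ_max = T_CB·r/J = 323.2·0.0182/1.74×10^-7 = 3.385×10^7 Pa.

4910 psi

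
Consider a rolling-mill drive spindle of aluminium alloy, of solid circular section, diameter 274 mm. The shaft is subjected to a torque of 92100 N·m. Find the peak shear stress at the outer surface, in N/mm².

J = πd⁴/32 = π(0.274)⁴/32 = 5.534×10^-4 m⁴.
τ_max = T·r/J = 92100 × 0.137 / 5.534×10^-4 = 2.280×10^7 Pa.

22.8 N/mm²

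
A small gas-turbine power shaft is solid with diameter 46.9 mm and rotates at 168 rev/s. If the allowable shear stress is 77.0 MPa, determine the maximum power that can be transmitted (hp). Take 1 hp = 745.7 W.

2210 hp

J = πd⁴/32 = π(0.0469)⁴/32 = 4.750×10^-7 m⁴.
T_max = τ_allow·J/r = 7.70×10^7 × 4.750×10^-7 / 0.0234 = 1560 N·m.
ω = 2π·168 = 1056 rad/s, so P_max = T_max·ω = 1.646×10^6 W.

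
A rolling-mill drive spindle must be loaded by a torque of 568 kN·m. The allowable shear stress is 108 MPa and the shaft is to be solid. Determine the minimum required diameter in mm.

299 mm

For a solid shaft τ_max = 16T/(πd³), so d = (16T/(π τ_allow))^(1/3) = (16·568000/(π·1.08×10^8))^(1/3) = 0.2992 m.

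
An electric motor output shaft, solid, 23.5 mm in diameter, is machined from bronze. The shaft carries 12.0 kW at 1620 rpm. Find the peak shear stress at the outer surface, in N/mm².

ω = 2π·1620/60 = 169.6 rad/s, so T = P/ω = 12.0×10³ / 169.6 = 70.74 N·m.
J = πd⁴/32 = π(0.0235)⁴/32 = 2.994×10^-8 m⁴.
τ_max = T·r/J = 70.74 × 0.0118 / 2.994×10^-8 = 2.776×10^7 Pa.

27.8 N/mm²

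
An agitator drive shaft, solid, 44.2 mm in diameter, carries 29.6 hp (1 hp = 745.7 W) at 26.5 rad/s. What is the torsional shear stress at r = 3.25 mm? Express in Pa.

7.22e6 Pa

ω = 26.5 rad/s, so T = P/ω = 29.6×745.7 / 26.50 = 832.9 N·m.
J = πd⁴/32 = π(0.0442)⁴/32 = 3.747×10^-7 m⁴.
Shear stress varies linearly with radius: τ = T·r/J = 832.9 × 0.00325 / 3.747×10^-7 = 7.224×10^6 Pa.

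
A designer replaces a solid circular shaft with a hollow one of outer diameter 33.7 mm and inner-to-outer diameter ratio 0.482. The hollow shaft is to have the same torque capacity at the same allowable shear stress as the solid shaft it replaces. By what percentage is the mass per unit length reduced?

20.3 %

Equal τ_max and T ⇒ the solid shaft needs d_s³ = d_o³(1−k⁴), so d_s = 33.7·(1−0.482⁴)^(1/3) = 33.08 mm.
Area ratio A_h/A_s = d_o²(1−k²)/d_s² = (1−k²)/(1−k⁴)^(2/3) = 0.7966.
Mass saving = 1 − 0.7966 = 20.3 %.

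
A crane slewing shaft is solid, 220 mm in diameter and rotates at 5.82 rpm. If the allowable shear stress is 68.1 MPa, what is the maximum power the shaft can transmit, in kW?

86.8 kW

J = πd⁴/32 = π(0.220)⁴/32 = 2.300×10^-4 m⁴.
T_max = τ_allow·J/r = 6.81×10^7 × 2.300×10^-4 / 0.110 = 142400 N·m.
ω = 2π·5.82/60 = 0.6095 rad/s, so P_max = T_max·ω = 8.678×10^4 W.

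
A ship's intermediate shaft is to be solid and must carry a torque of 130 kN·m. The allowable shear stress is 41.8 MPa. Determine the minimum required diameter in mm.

For a solid shaft τ_max = 16T/(πd³), so d = (16T/(π τ_allow))^(1/3) = (16·130000/(π·4.18×10^7))^(1/3) = 0.2511 m.

251 mm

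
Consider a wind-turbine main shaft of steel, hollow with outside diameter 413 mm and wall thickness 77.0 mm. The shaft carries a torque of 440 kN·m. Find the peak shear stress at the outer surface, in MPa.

37.6 MPa

J = π(d_o⁴ − d_i⁴)/32 = π(0.413⁴ − 0.259⁴)/32 = 2.415×10^-3 m⁴.
τ_max = T·r/J = 440000 × 0.206 / 2.415×10^-3 = 3.763×10^7 Pa.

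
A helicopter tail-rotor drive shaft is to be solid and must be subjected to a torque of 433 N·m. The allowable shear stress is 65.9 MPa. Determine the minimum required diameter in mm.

For a solid shaft τ_max = 16T/(πd³), so d = (16T/(π τ_allow))^(1/3) = (16·433.0/(π·6.59×10^7))^(1/3) = 0.03222 m.

32.2 mm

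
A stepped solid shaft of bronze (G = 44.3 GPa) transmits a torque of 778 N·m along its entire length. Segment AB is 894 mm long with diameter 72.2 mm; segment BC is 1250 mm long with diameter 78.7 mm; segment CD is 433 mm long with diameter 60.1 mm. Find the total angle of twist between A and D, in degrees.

1.01°

J_AB = π(0.0722)⁴/32 = 2.67×10^-6 m⁴; J_BC = π(0.0787)⁴/32 = 3.77×10^-6 m⁴; J_CD = π(0.0601)⁴/32 = 1.28×10^-6 m⁴.
θ = (T/G)·Σ L_i/J_i = (778.0/44.3×10⁹)·(0.894/2.67×10^-6 + 1.25/3.77×10^-6 + 0.433/1.28×10^-6) = 0.01765 rad.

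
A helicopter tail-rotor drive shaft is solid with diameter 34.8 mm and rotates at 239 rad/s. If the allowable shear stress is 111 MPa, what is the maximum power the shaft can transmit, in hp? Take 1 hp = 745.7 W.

294 hp

J = πd⁴/32 = π(0.0348)⁴/32 = 1.440×10^-7 m⁴.
T_max = τ_allow·J/r = 1.11×10^8 × 1.440×10^-7 / 0.0174 = 918.5 N·m.
ω = 239 rad/s, so P_max = T_max·ω = 2.195×10^5 W.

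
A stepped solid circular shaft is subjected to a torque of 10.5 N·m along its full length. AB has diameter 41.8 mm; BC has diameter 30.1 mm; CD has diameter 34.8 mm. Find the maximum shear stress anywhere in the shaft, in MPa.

Under the same torque, τ_max = 16T/(πd³) is largest where d is smallest — segment BC (d = 30.1 mm).
τ_max = 16·10.50/(π·(0.0301)³) = 1.961×10^6 Pa.

1.96 MPa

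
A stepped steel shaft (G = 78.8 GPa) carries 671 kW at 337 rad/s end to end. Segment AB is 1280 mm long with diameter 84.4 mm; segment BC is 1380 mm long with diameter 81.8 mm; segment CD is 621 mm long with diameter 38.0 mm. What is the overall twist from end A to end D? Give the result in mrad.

ω = 337 rad/s, so T = P/ω = 671×10³ / 337.0 = 1991 N·m.
J_AB = π(0.0844)⁴/32 = 4.98×10^-6 m⁴; J_BC = π(0.0818)⁴/32 = 4.40×10^-6 m⁴; J_CD = π(0.0380)⁴/32 = 2.05×10^-7 m⁴.
θ = (T/G)·Σ L_i/J_i = (1991/78.8×10⁹)·(1.28/4.98×10^-6 + 1.38/4.40×10^-6 + 0.621/2.05×10^-7) = 0.09108 rad.

91.1 mrad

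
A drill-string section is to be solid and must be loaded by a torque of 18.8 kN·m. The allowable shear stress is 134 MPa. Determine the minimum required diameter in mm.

89.4 mm

For a solid shaft τ_max = 16T/(πd³), so d = (16T/(π τ_allow))^(1/3) = (16·18800/(π·1.34×10^8))^(1/3) = 0.08940 m.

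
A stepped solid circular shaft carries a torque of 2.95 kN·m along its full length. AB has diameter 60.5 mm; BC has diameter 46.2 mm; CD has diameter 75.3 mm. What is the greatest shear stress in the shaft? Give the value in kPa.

152000 kPa

Under the same torque, τ_max = 16T/(πd³) is largest where d is smallest — segment BC (d = 46.2 mm).
τ_max = 16·2950/(π·(0.0462)³) = 1.524×10^8 Pa.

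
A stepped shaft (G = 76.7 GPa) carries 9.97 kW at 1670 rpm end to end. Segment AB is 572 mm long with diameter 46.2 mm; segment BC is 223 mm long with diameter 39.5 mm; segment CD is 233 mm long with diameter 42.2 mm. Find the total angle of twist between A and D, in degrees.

0.126°

ω = 2π·1670/60 = 174.9 rad/s, so T = P/ω = 9.97×10³ / 174.9 = 57.01 N·m.
J_AB = π(0.0462)⁴/32 = 4.47×10^-7 m⁴; J_BC = π(0.0395)⁴/32 = 2.39×10^-7 m⁴; J_CD = π(0.0422)⁴/32 = 3.11×10^-7 m⁴.
θ = (T/G)·Σ L_i/J_i = (57.01/76.7×10⁹)·(0.572/4.47×10^-7 + 0.223/2.39×10^-7 + 0.233/3.11×10^-7) = 2.200×10^-3 rad.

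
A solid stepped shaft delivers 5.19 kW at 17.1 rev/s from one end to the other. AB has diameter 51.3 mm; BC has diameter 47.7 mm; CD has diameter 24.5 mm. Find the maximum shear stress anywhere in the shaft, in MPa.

ω = 2π·17.1 = 107.4 rad/s, so T = P/ω = 5.19×10³ / 107.4 = 48.30 N·m.
Under the same torque, τ_max = 16T/(πd³) is largest where d is smallest — segment CD (d = 24.5 mm).
τ_max = 16·48.30/(π·(0.0245)³) = 1.673×10^7 Pa.

16.7 MPa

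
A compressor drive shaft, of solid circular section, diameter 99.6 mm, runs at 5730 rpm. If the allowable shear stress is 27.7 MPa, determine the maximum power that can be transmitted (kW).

J = πd⁴/32 = π(0.0996)⁴/32 = 9.661×10^-6 m⁴.
T_max = τ_allow·J/r = 2.77×10^7 × 9.661×10^-6 / 0.0498 = 5374 N·m.
ω = 2π·5730/60 = 600.0 rad/s, so P_max = T_max·ω = 3.225×10^6 W.

3220 kW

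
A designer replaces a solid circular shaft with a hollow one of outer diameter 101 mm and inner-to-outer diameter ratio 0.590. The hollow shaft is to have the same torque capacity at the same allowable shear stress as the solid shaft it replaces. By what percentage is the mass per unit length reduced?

Equal τ_max and T ⇒ the solid shaft needs d_s³ = d_o³(1−k⁴), so d_s = 101·(1−0.590⁴)^(1/3) = 96.74 mm.
Area ratio A_h/A_s = d_o²(1−k²)/d_s² = (1−k²)/(1−k⁴)^(2/3) = 0.7105.
Mass saving = 1 − 0.7105 = 28.9 %.

28.9 %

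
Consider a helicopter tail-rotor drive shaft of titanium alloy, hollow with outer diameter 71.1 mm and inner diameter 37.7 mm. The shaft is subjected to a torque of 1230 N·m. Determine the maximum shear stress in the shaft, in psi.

J = π(d_o⁴ − d_i⁴)/32 = π(0.0711⁴ − 0.0377⁴)/32 = 2.311×10^-6 m⁴.
τ_max = T·r/J = 1230 × 0.0355 / 2.311×10^-6 = 1.892×10^7 Pa.

2740 psi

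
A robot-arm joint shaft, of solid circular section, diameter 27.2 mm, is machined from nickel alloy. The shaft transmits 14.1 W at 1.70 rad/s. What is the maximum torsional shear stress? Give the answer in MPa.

2.10 MPa

ω = 1.70 rad/s, so T = P/ω = 14.1 / 1.700 = 8.294 N·m.
J = πd⁴/32 = π(0.0272)⁴/32 = 5.374×10^-8 m⁴.
τ_max = T·r/J = 8.294 × 0.0136 / 5.374×10^-8 = 2.099×10^6 Pa.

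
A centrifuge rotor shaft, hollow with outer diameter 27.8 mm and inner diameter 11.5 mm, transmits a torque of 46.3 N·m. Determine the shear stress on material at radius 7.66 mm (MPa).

6.23 MPa

J = π(d_o⁴ − d_i⁴)/32 = π(0.0278⁴ − 0.0115⁴)/32 = 5.692×10^-8 m⁴.
Shear stress varies linearly with radius: τ = T·r/J = 46.30 × 0.00766 / 5.692×10^-8 = 6.231×10^6 Pa.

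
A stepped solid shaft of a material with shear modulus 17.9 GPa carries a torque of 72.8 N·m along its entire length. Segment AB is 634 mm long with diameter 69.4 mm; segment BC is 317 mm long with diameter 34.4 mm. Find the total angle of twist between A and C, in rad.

0.0105 rad

J_AB = π(0.0694)⁴/32 = 2.28×10^-6 m⁴; J_BC = π(0.0344)⁴/32 = 1.37×10^-7 m⁴.
θ = (T/G)·Σ L_i/J_i = (72.80/17.9×10⁹)·(0.634/2.28×10^-6 + 0.317/1.37×10^-7) = 0.01051 rad.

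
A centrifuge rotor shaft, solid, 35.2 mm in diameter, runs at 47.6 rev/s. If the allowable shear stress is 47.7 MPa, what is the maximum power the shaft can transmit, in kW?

122 kW

J = πd⁴/32 = π(0.0352)⁴/32 = 1.507×10^-7 m⁴.
T_max = τ_allow·J/r = 4.77×10^7 × 1.507×10^-7 / 0.0176 = 408.5 N·m.
ω = 2π·47.6 = 299.1 rad/s, so P_max = T_max·ω = 1.222×10^5 W.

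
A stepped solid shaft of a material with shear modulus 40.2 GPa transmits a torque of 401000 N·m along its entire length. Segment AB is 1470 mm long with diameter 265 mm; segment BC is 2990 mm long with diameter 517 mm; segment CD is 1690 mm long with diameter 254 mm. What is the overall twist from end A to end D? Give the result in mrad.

J_AB = π(0.265)⁴/32 = 4.84×10^-4 m⁴; J_BC = π(0.517)⁴/32 = 7.01×10^-3 m⁴; J_CD = π(0.254)⁴/32 = 4.09×10^-4 m⁴.
θ = (T/G)·Σ L_i/J_i = (401000/40.2×10⁹)·(1.47/4.84×10^-4 + 2.99/7.01×10^-3 + 1.69/4.09×10^-4) = 0.07579 rad.

75.8 mrad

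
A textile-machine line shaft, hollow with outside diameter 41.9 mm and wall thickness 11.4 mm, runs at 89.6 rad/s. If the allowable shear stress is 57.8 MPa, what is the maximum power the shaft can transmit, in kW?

J = π(d_o⁴ − d_i⁴)/32 = π(0.0419⁴ − 0.0191⁴)/32 = 2.895×10^-7 m⁴.
T_max = τ_allow·J/r = 5.78×10^7 × 2.895×10^-7 / 0.0209 = 798.8 N·m.
ω = 89.6 rad/s, so P_max = T_max·ω = 7.157×10^4 W.

71.6 kW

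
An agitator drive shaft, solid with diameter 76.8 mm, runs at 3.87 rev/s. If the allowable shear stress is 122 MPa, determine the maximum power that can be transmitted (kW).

264 kW

J = πd⁴/32 = π(0.0768)⁴/32 = 3.415×10^-6 m⁴.
T_max = τ_allow·J/r = 1.22×10^8 × 3.415×10^-6 / 0.0384 = 10850 N·m.
ω = 2π·3.87 = 24.32 rad/s, so P_max = T_max·ω = 2.639×10^5 W.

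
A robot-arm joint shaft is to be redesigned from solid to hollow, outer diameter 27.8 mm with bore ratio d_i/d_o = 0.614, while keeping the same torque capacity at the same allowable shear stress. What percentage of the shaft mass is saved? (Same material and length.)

31.0 %

Equal τ_max and T ⇒ the solid shaft needs d_s³ = d_o³(1−k⁴), so d_s = 27.8·(1−0.614⁴)^(1/3) = 26.42 mm.
Area ratio A_h/A_s = d_o²(1−k²)/d_s² = (1−k²)/(1−k⁴)^(2/3) = 0.6900.
Mass saving = 1 − 0.6900 = 31.0 %.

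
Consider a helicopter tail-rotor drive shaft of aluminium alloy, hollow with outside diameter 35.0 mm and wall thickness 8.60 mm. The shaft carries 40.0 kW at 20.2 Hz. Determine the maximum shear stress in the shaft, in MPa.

40.1 MPa

ω = 2π·20.2 = 126.9 rad/s, so T = P/ω = 40.0×10³ / 126.9 = 315.2 N·m.
J = π(d_o⁴ − d_i⁴)/32 = π(0.0350⁴ − 0.0178⁴)/32 = 1.375×10^-7 m⁴.
τ_max = T·r/J = 315.2 × 0.0175 / 1.375×10^-7 = 4.012×10^7 Pa.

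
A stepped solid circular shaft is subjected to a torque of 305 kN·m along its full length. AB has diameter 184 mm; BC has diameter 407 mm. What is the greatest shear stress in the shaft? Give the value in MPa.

249 MPa

Under the same torque, τ_max = 16T/(πd³) is largest where d is smallest — segment AB (d = 184 mm).
τ_max = 16·305000/(π·(0.184)³) = 2.494×10^8 Pa.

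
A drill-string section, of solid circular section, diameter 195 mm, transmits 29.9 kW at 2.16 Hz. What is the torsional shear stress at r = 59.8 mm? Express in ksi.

ω = 2π·2.16 = 13.57 rad/s, so T = P/ω = 29.9×10³ / 13.57 = 2203 N·m.
J = πd⁴/32 = π(0.195)⁴/32 = 1.420×10^-4 m⁴.
Shear stress varies linearly with radius: τ = T·r/J = 2203 × 0.0598 / 1.420×10^-4 = 9.281×10^5 Pa.

0.135 ksi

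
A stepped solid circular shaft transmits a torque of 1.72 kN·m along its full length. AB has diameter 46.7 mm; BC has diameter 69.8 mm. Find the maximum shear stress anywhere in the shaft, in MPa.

86.0 MPa

Under the same torque, τ_max = 16T/(πd³) is largest where d is smallest — segment AB (d = 46.7 mm).
τ_max = 16·1720/(π·(0.0467)³) = 8.601×10^7 Pa.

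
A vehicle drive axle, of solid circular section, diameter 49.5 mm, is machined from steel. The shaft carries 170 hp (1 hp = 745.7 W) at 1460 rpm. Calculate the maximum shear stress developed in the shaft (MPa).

34.8 MPa

ω = 2π·1460/60 = 152.9 rad/s, so T = P/ω = 170×745.7 / 152.9 = 829.1 N·m.
J = πd⁴/32 = π(0.0495)⁴/32 = 5.894×10^-7 m⁴.
τ_max = T·r/J = 829.1 × 0.0248 / 5.894×10^-7 = 3.482×10^7 Pa.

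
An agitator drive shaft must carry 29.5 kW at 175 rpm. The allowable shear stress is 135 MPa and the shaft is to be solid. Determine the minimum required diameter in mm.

ω = 2π·175/60 = 18.33 rad/s, so T = P/ω = 29.5×10³ / 18.33 = 1610 N·m.
For a solid shaft τ_max = 16T/(πd³), so d = (16T/(π τ_allow))^(1/3) = (16·1610/(π·1.35×10^8))^(1/3) = 0.03931 m.

39.3 mm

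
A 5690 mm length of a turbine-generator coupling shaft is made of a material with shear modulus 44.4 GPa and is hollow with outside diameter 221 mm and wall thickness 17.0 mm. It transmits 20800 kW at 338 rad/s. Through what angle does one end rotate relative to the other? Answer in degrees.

ω = 338 rad/s, so T = P/ω = 20800×10³ / 338.0 = 61540 N·m.
J = π(d_o⁴ − d_i⁴)/32 = π(0.221⁴ − 0.187⁴)/32 = 1.141×10^-4 m⁴.
θ = T·L/(G·J) = 61540 × 5.69 / (44.4×10⁹ × 1.141×10^-4) = 0.06909 rad.

3.96°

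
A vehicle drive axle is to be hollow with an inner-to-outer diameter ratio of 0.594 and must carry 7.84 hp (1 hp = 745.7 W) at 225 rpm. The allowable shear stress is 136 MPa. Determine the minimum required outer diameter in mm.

ω = 2π·225/60 = 23.56 rad/s, so T = P/ω = 7.84×745.7 / 23.56 = 248.1 N·m.
For a hollow shaft with d_i/d_o = 0.594: τ_max = 16T/(π d_o³ (1−k⁴)), so d_o = [16T/(π τ_allow (1−k⁴))]^(1/3) = [16·248.1/(π·1.36×10^8·0.8755)]^(1/3) = 0.02198 m.

22.0 mm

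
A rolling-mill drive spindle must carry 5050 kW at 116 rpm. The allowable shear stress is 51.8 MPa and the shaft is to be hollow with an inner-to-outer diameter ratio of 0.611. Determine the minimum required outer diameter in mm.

ω = 2π·116/60 = 12.15 rad/s, so T = P/ω = 5050×10³ / 12.15 = 415700 N·m.
For a hollow shaft with d_i/d_o = 0.611: τ_max = 16T/(π d_o³ (1−k⁴)), so d_o = [16T/(π τ_allow (1−k⁴))]^(1/3) = [16·415700/(π·5.18×10^7·0.8606)]^(1/3) = 0.3621 m.

362 mm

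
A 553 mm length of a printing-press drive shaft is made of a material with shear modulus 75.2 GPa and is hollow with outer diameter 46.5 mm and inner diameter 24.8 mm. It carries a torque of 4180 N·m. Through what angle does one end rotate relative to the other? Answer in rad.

J = π(d_o⁴ − d_i⁴)/32 = π(0.0465⁴ − 0.0248⁴)/32 = 4.219×10^-7 m⁴.
θ = T·L/(G·J) = 4180 × 0.553 / (75.2×10⁹ × 4.219×10^-7) = 0.07286 rad.

0.0729 rad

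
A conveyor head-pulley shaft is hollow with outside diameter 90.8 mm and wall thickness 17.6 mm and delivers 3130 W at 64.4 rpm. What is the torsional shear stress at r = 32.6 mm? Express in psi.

ω = 2π·64.4/60 = 6.744 rad/s, so T = P/ω = 3130 / 6.744 = 464.1 N·m.
J = π(d_o⁴ − d_i⁴)/32 = π(0.0908⁴ − 0.0556⁴)/32 = 5.735×10^-6 m⁴.
Shear stress varies linearly with radius: τ = T·r/J = 464.1 × 0.0326 / 5.735×10^-6 = 2.638×10^6 Pa.

383 psi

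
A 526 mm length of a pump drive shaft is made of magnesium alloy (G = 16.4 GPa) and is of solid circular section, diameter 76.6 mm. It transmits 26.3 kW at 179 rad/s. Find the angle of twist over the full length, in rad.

ω = 179 rad/s, so T = P/ω = 26.3×10³ / 179.0 = 146.9 N·m.
J = πd⁴/32 = π(0.0766)⁴/32 = 3.380×10^-6 m⁴.
θ = T·L/(G·J) = 146.9 × 0.526 / (16.4×10⁹ × 3.380×10^-6) = 1.394×10^-3 rad.

0.00139 rad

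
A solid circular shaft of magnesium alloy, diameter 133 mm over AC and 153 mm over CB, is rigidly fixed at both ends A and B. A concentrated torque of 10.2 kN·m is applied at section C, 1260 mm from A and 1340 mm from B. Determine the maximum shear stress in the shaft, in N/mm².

9.02 N/mm²

Compatibility: T_A·a/J_AC = T_B·b/J_CB with T_A + T_B = T₀.
J_AC = 3.07×10^-5 m⁴, J_CB = 5.38×10^-5 m⁴, so T_A = T₀·(J_AC/a)/((J_AC/a)+(J_CB/b)) = 3854 N·m, T_B = 6346 N·m.
τ in each portion: τ_AC = 8.34×10^6 Pa, τ_CB = 9.02×10^6 Pa; maximum is in CB.
τ_max = T_CB·r/J = 6346·0.0765/5.38×10^-5 = 9.024×10^6 Pa.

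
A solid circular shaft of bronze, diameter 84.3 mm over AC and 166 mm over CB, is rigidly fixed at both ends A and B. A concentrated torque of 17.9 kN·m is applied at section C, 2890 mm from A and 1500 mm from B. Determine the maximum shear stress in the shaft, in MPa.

Compatibility: T_A·a/J_AC = T_B·b/J_CB with T_A + T_B = T₀.
J_AC = 4.96×10^-6 m⁴, J_CB = 7.45×10^-5 m⁴, so T_A = T₀·(J_AC/a)/((J_AC/a)+(J_CB/b)) = 597.3 N·m, T_B = 17300 N·m.
τ in each portion: τ_AC = 5.08×10^6 Pa, τ_CB = 1.93×10^7 Pa; maximum is in CB.
τ_max = T_CB·r/J = 17300·0.0830/7.45×10^-5 = 1.926×10^7 Pa.

19.3 MPa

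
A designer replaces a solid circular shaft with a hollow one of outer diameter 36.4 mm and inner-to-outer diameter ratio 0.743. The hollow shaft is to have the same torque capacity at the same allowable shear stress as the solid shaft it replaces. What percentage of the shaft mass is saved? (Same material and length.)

Equal τ_max and T ⇒ the solid shaft needs d_s³ = d_o³(1−k⁴), so d_s = 36.4·(1−0.743⁴)^(1/3) = 32.25 mm.
Area ratio A_h/A_s = d_o²(1−k²)/d_s² = (1−k²)/(1−k⁴)^(2/3) = 0.5708.
Mass saving = 1 − 0.5708 = 42.9 %.

42.9 %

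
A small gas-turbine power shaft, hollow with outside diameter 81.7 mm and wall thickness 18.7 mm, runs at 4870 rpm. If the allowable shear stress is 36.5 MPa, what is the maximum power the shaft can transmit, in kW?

J = π(d_o⁴ − d_i⁴)/32 = π(0.0817⁴ − 0.0443⁴)/32 = 3.996×10^-6 m⁴.
T_max = τ_allow·J/r = 3.65×10^7 × 3.996×10^-6 / 0.0409 = 3570 N·m.
ω = 2π·4870/60 = 510.0 rad/s, so P_max = T_max·ω = 1.821×10^6 W.

1820 kW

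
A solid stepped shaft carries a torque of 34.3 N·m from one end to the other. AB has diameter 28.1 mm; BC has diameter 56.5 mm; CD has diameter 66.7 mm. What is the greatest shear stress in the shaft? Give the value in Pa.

7.87e6 Pa

Under the same torque, τ_max = 16T/(πd³) is largest where d is smallest — segment AB (d = 28.1 mm).
τ_max = 16·34.30/(π·(0.0281)³) = 7.873×10^6 Pa.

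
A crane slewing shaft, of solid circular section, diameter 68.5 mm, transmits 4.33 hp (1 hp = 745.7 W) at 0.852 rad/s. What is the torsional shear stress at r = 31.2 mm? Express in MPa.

54.7 MPa

ω = 0.852 rad/s, so T = P/ω = 4.33×745.7 / 0.8520 = 3790 N·m.
J = πd⁴/32 = π(0.0685)⁴/32 = 2.162×10^-6 m⁴.
Shear stress varies linearly with radius: τ = T·r/J = 3790 × 0.0312 / 2.162×10^-6 = 5.470×10^7 Pa.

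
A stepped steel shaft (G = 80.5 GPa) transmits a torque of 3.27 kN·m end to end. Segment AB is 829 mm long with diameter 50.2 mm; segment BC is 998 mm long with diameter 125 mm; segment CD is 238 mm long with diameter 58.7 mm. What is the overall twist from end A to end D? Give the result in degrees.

J_AB = π(0.0502)⁴/32 = 6.23×10^-7 m⁴; J_BC = π(0.125)⁴/32 = 2.40×10^-5 m⁴; J_CD = π(0.0587)⁴/32 = 1.17×10^-6 m⁴.
θ = (T/G)·Σ L_i/J_i = (3270/80.5×10⁹)·(0.829/6.23×10^-7 + 0.998/2.40×10^-5 + 0.238/1.17×10^-6) = 0.06400 rad.

3.67°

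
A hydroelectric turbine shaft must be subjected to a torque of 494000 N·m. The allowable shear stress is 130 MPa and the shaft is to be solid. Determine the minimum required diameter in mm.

268 mm

For a solid shaft τ_max = 16T/(πd³), so d = (16T/(π τ_allow))^(1/3) = (16·494000/(π·1.30×10^8))^(1/3) = 0.2685 m.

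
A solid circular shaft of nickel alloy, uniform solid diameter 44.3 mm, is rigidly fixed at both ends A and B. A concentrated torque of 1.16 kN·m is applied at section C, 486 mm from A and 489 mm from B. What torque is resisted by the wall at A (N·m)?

582 N·m

With uniform GJ and both ends fixed, compatibility θ_AC = θ_CB gives T_A·a = T_B·b, together with T_A + T_B = T₀.
T_A = T₀·b/(a+b) = 1160·489/975.0 = 581.8 N·m; T_B = 578.2 N·m.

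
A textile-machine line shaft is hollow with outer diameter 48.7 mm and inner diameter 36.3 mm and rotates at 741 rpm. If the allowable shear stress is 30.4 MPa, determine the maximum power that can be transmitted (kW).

37.0 kW

J = π(d_o⁴ − d_i⁴)/32 = π(0.0487⁴ − 0.0363⁴)/32 = 3.818×10^-7 m⁴.
T_max = τ_allow·J/r = 3.04×10^7 × 3.818×10^-7 / 0.0244 = 476.6 N·m.
ω = 2π·741/60 = 77.60 rad/s, so P_max = T_max·ω = 3.698×10^4 W.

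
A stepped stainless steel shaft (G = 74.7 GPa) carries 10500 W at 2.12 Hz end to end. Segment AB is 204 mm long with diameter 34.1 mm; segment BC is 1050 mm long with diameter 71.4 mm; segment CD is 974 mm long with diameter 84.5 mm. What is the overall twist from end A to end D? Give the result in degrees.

1.30°

ω = 2π·2.12 = 13.32 rad/s, so T = P/ω = 10500 / 13.32 = 788.3 N·m.
J_AB = π(0.0341)⁴/32 = 1.33×10^-7 m⁴; J_BC = π(0.0714)⁴/32 = 2.55×10^-6 m⁴; J_CD = π(0.0845)⁴/32 = 5.01×10^-6 m⁴.
θ = (T/G)·Σ L_i/J_i = (788.3/74.7×10⁹)·(0.204/1.33×10^-7 + 1.05/2.55×10^-6 + 0.974/5.01×10^-6) = 0.02261 rad.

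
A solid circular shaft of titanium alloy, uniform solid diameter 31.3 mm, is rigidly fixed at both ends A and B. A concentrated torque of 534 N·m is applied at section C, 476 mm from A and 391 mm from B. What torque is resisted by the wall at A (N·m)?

With uniform GJ and both ends fixed, compatibility θ_AC = θ_CB gives T_A·a = T_B·b, together with T_A + T_B = T₀.
T_A = T₀·b/(a+b) = 534.0·391/867.0 = 240.8 N·m; T_B = 293.2 N·m.

241 N·m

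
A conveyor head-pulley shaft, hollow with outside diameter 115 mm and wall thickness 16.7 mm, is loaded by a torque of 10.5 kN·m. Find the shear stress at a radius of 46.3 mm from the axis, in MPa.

J = π(d_o⁴ − d_i⁴)/32 = π(0.115⁴ − 0.0816⁴)/32 = 1.282×10^-5 m⁴.
Shear stress varies linearly with radius: τ = T·r/J = 10500 × 0.0463 / 1.282×10^-5 = 3.793×10^7 Pa.

37.9 MPa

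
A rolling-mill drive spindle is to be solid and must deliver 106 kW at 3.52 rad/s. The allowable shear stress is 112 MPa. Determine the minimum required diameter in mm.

ω = 3.52 rad/s, so T = P/ω = 106×10³ / 3.520 = 30110 N·m.
For a solid shaft τ_max = 16T/(πd³), so d = (16T/(π τ_allow))^(1/3) = (16·30110/(π·1.12×10^8))^(1/3) = 0.1110 m.

111 mm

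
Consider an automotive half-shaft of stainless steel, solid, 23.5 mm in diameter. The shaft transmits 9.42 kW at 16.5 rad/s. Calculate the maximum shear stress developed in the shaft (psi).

32500 psi

ω = 16.5 rad/s, so T = P/ω = 9.42×10³ / 16.50 = 570.9 N·m.
J = πd⁴/32 = π(0.0235)⁴/32 = 2.994×10^-8 m⁴.
τ_max = T·r/J = 570.9 × 0.0118 / 2.994×10^-8 = 2.240×10^8 Pa.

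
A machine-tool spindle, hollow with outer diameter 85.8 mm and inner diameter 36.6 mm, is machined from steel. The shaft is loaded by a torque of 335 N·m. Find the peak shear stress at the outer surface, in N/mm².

2.79 N/mm²

J = π(d_o⁴ − d_i⁴)/32 = π(0.0858⁴ − 0.0366⁴)/32 = 5.144×10^-6 m⁴.
τ_max = T·r/J = 335.0 × 0.0429 / 5.144×10^-6 = 2.794×10^6 Pa.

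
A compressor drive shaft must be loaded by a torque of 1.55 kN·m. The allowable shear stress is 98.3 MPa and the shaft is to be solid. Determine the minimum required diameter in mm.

For a solid shaft τ_max = 16T/(πd³), so d = (16T/(π τ_allow))^(1/3) = (16·1550/(π·9.83×10^7))^(1/3) = 0.04314 m.

43.1 mm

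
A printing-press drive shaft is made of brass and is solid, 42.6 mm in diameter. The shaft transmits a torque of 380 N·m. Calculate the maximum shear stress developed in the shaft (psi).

3630 psi

J = πd⁴/32 = π(0.0426)⁴/32 = 3.233×10^-7 m⁴.
τ_max = T·r/J = 380.0 × 0.0213 / 3.233×10^-7 = 2.503×10^7 Pa.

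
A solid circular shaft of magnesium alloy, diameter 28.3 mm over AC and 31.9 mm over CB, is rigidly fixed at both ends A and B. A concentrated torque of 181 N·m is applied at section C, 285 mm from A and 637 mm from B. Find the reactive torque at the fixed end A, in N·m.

105 N·m

Compatibility: T_A·a/J_AC = T_B·b/J_CB with T_A + T_B = T₀.
J_AC = 6.30×10^-8 m⁴, J_CB = 1.02×10^-7 m⁴, so T_A = T₀·(J_AC/a)/((J_AC/a)+(J_CB/b)) = 105.1 N·m, T_B = 75.91 N·m.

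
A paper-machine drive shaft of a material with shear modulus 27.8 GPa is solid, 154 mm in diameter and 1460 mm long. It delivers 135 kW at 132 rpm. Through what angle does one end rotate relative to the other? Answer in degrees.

ω = 2π·132/60 = 13.82 rad/s, so T = P/ω = 135×10³ / 13.82 = 9766 N·m.
J = πd⁴/32 = π(0.154)⁴/32 = 5.522×10^-5 m⁴.
θ = T·L/(G·J) = 9766 × 1.46 / (27.8×10⁹ × 5.522×10^-5) = 9.289×10^-3 rad.

0.532°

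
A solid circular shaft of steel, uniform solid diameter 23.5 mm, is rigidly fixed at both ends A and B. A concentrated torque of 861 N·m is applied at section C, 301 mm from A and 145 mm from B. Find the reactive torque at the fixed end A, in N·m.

280 N·m

With uniform GJ and both ends fixed, compatibility θ_AC = θ_CB gives T_A·a = T_B·b, together with T_A + T_B = T₀.
T_A = T₀·b/(a+b) = 861.0·145/446.0 = 279.9 N·m; T_B = 581.1 N·m.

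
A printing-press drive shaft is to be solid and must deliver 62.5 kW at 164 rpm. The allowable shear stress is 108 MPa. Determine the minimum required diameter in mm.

55.6 mm

ω = 2π·164/60 = 17.17 rad/s, so T = P/ω = 62.5×10³ / 17.17 = 3639 N·m.
For a solid shaft τ_max = 16T/(πd³), so d = (16T/(π τ_allow))^(1/3) = (16·3639/(π·1.08×10^8))^(1/3) = 0.05557 m.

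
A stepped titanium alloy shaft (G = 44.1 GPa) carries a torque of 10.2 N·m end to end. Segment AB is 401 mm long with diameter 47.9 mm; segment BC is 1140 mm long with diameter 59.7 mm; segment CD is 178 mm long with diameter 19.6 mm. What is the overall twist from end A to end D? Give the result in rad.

0.00323 rad

J_AB = π(0.0479)⁴/32 = 5.17×10^-7 m⁴; J_BC = π(0.0597)⁴/32 = 1.25×10^-6 m⁴; J_CD = π(0.0196)⁴/32 = 1.45×10^-8 m⁴.
θ = (T/G)·Σ L_i/J_i = (10.20/44.1×10⁹)·(0.401/5.17×10^-7 + 1.14/1.25×10^-6 + 0.178/1.45×10^-8) = 3.232×10^-3 rad.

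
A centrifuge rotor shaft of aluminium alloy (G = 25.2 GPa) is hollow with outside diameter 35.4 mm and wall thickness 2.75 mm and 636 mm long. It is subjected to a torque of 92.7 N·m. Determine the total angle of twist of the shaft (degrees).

1.77°

J = π(d_o⁴ − d_i⁴)/32 = π(0.0354⁴ − 0.0299⁴)/32 = 7.571×10^-8 m⁴.
θ = T·L/(G·J) = 92.70 × 0.636 / (25.2×10⁹ × 7.571×10^-8) = 0.03090 rad.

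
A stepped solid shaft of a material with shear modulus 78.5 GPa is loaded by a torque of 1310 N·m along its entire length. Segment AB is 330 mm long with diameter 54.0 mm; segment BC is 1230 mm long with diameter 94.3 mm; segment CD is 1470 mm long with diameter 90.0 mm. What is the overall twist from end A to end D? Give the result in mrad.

J_AB = π(0.0540)⁴/32 = 8.35×10^-7 m⁴; J_BC = π(0.0943)⁴/32 = 7.76×10^-6 m⁴; J_CD = π(0.0900)⁴/32 = 6.44×10^-6 m⁴.
θ = (T/G)·Σ L_i/J_i = (1310/78.5×10⁹)·(0.330/8.35×10^-7 + 1.23/7.76×10^-6 + 1.47/6.44×10^-6) = 0.01305 rad.

13.0 mrad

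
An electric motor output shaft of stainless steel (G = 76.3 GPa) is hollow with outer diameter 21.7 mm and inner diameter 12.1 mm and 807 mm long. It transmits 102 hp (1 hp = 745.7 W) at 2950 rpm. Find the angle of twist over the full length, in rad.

0.132 rad

ω = 2π·2950/60 = 308.9 rad/s, so T = P/ω = 102×745.7 / 308.9 = 246.2 N·m.
J = π(d_o⁴ − d_i⁴)/32 = π(0.0217⁴ − 0.0121⁴)/32 = 1.966×10^-8 m⁴.
θ = T·L/(G·J) = 246.2 × 0.807 / (76.3×10⁹ × 1.966×10^-8) = 0.1324 rad.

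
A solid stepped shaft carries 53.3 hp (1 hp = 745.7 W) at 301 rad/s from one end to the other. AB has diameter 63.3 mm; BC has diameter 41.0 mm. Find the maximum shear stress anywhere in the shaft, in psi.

1420 psi

ω = 301 rad/s, so T = P/ω = 53.3×745.7 / 301.0 = 132.0 N·m.
Under the same torque, τ_max = 16T/(πd³) is largest where d is smallest — segment BC (d = 41.0 mm).
τ_max = 16·132.0/(π·(0.0410)³) = 9.758×10^6 Pa.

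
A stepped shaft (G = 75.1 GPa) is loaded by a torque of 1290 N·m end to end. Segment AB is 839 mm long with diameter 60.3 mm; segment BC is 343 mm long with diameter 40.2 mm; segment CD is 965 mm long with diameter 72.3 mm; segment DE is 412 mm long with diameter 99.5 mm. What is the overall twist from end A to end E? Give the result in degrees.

J_AB = π(0.0603)⁴/32 = 1.30×10^-6 m⁴; J_BC = π(0.0402)⁴/32 = 2.56×10^-7 m⁴; J_CD = π(0.0723)⁴/32 = 2.68×10^-6 m⁴; J_DE = π(0.0995)⁴/32 = 9.62×10^-6 m⁴.
θ = (T/G)·Σ L_i/J_i = (1290/75.1×10⁹)·(0.839/1.30×10^-6 + 0.343/2.56×10^-7 + 0.965/2.68×10^-6 + 0.412/9.62×10^-6) = 0.04100 rad.

2.35°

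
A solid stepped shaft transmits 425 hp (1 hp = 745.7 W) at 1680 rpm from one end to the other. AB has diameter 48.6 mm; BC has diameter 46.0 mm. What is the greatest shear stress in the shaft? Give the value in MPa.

94.3 MPa

ω = 2π·1680/60 = 175.9 rad/s, so T = P/ω = 425×745.7 / 175.9 = 1801 N·m.
Under the same torque, τ_max = 16T/(πd³) is largest where d is smallest — segment BC (d = 46.0 mm).
τ_max = 16·1801/(π·(0.0460)³) = 9.426×10^7 Pa.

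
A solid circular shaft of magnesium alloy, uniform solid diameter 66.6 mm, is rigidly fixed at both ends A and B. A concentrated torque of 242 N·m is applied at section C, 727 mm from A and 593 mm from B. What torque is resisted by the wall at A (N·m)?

With uniform GJ and both ends fixed, compatibility θ_AC = θ_CB gives T_A·a = T_B·b, together with T_A + T_B = T₀.
T_A = T₀·b/(a+b) = 242.0·593/1320 = 108.7 N·m; T_B = 133.3 N·m.

109 N·m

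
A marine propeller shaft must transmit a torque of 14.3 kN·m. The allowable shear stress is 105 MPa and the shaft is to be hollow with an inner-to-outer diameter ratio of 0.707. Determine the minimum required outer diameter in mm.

For a hollow shaft with d_i/d_o = 0.707: τ_max = 16T/(π d_o³ (1−k⁴)), so d_o = [16T/(π τ_allow (1−k⁴))]^(1/3) = [16·14300/(π·1.05×10^8·0.7502)]^(1/3) = 0.09742 m.

97.4 mm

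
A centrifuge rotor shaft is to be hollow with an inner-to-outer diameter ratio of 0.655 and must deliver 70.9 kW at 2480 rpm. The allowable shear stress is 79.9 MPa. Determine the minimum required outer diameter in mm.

27.7 mm

ω = 2π·2480/60 = 259.7 rad/s, so T = P/ω = 70.9×10³ / 259.7 = 273.0 N·m.
For a hollow shaft with d_i/d_o = 0.655: τ_max = 16T/(π d_o³ (1−k⁴)), so d_o = [16T/(π τ_allow (1−k⁴))]^(1/3) = [16·273.0/(π·7.99×10^7·0.8159)]^(1/3) = 0.02773 m.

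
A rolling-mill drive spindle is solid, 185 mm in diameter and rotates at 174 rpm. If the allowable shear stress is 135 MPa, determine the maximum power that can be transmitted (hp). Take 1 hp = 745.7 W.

4100 hp

J = πd⁴/32 = π(0.185)⁴/32 = 1.150×10^-4 m⁴.
T_max = τ_allow·J/r = 1.35×10^8 × 1.150×10^-4 / 0.0925 = 167800 N·m.
ω = 2π·174/60 = 18.22 rad/s, so P_max = T_max·ω = 3.058×10^6 W.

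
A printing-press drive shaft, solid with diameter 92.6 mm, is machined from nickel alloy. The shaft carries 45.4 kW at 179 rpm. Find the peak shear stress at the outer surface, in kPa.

15500 kPa

ω = 2π·179/60 = 18.74 rad/s, so T = P/ω = 45.4×10³ / 18.74 = 2422 N·m.
J = πd⁴/32 = π(0.0926)⁴/32 = 7.218×10^-6 m⁴.
τ_max = T·r/J = 2422 × 0.0463 / 7.218×10^-6 = 1.554×10^7 Pa.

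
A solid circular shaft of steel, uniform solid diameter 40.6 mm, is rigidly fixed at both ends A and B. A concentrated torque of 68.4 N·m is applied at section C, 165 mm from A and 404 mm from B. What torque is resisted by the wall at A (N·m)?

48.6 N·m

With uniform GJ and both ends fixed, compatibility θ_AC = θ_CB gives T_A·a = T_B·b, together with T_A + T_B = T₀.
T_A = T₀·b/(a+b) = 68.40·404/569.0 = 48.57 N·m; T_B = 19.83 N·m.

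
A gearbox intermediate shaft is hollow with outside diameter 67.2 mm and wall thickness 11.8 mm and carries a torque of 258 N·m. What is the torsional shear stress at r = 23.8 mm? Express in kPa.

J = π(d_o⁴ − d_i⁴)/32 = π(0.0672⁴ − 0.0436⁴)/32 = 1.647×10^-6 m⁴.
Shear stress varies linearly with radius: τ = T·r/J = 258.0 × 0.0238 / 1.647×10^-6 = 3.728×10^6 Pa.

3730 kPa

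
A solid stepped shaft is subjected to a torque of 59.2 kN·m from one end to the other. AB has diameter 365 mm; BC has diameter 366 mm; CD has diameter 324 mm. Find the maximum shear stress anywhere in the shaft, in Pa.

8.86e6 Pa

Under the same torque, τ_max = 16T/(πd³) is largest where d is smallest — segment CD (d = 324 mm).
τ_max = 16·59200/(π·(0.324)³) = 8.865×10^6 Pa.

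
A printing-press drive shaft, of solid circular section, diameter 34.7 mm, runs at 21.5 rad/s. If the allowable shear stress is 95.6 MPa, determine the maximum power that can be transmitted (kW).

J = πd⁴/32 = π(0.0347)⁴/32 = 1.423×10^-7 m⁴.
T_max = τ_allow·J/r = 9.56×10^7 × 1.423×10^-7 / 0.0174 = 784.3 N·m.
ω = 21.5 rad/s, so P_max = T_max·ω = 1.686×10^4 W.

16.9 kW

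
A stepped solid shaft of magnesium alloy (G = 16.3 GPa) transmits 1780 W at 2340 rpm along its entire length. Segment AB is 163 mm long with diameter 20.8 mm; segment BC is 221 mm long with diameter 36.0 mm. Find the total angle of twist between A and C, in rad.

ω = 2π·2340/60 = 245.0 rad/s, so T = P/ω = 1780 / 245.0 = 7.264 N·m.
J_AB = π(0.0208)⁴/32 = 1.84×10^-8 m⁴; J_BC = π(0.0360)⁴/32 = 1.65×10^-7 m⁴.
θ = (T/G)·Σ L_i/J_i = (7.264/16.3×10⁹)·(0.163/1.84×10^-8 + 0.221/1.65×10^-7) = 4.550×10^-3 rad.

0.00455 rad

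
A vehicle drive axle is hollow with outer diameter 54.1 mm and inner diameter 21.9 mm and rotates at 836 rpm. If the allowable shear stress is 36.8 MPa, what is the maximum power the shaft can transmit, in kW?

97.5 kW

J = π(d_o⁴ − d_i⁴)/32 = π(0.0541⁴ − 0.0219⁴)/32 = 8.184×10^-7 m⁴.
T_max = τ_allow·J/r = 3.68×10^7 × 8.184×10^-7 / 0.0271 = 1113 N·m.
ω = 2π·836/60 = 87.55 rad/s, so P_max = T_max·ω = 9.747×10^4 W.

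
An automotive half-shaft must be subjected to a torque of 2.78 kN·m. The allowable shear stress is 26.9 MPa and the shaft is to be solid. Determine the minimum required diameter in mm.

80.7 mm

For a solid shaft τ_max = 16T/(πd³), so d = (16T/(π τ_allow))^(1/3) = (16·2780/(π·2.69×10^7))^(1/3) = 0.08074 m.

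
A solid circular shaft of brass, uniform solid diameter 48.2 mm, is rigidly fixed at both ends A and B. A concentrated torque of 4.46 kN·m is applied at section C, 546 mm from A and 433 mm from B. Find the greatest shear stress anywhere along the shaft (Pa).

1.13e8 Pa

With uniform GJ and both ends fixed, compatibility θ_AC = θ_CB gives T_A·a = T_B·b, together with T_A + T_B = T₀.
T_A = T₀·b/(a+b) = 4460·433/979.0 = 1973 N·m; T_B = 2487 N·m.
τ in each portion: τ_AC = 8.97×10^7 Pa, τ_CB = 1.13×10^8 Pa; maximum is in CB.
τ_max = T_CB·r/J = 2487·0.0241/5.30×10^-7 = 1.131×10^8 Pa.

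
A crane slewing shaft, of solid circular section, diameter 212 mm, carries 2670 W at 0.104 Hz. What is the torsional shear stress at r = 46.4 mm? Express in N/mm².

0.956 N/mm²

ω = 2π·0.104 = 0.6535 rad/s, so T = P/ω = 2670 / 0.6535 = 4086 N·m.
J = πd⁴/32 = π(0.212)⁴/32 = 1.983×10^-4 m⁴.
Shear stress varies linearly with radius: τ = T·r/J = 4086 × 0.0464 / 1.983×10^-4 = 9.560×10^5 Pa.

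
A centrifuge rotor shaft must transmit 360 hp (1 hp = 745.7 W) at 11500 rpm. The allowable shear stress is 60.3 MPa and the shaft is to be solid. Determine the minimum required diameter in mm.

ω = 2π·11500/60 = 1204 rad/s, so T = P/ω = 360×745.7 / 1204 = 222.9 N·m.
For a solid shaft τ_max = 16T/(πd³), so d = (16T/(π τ_allow))^(1/3) = (16·222.9/(π·6.03×10^7))^(1/3) = 0.02660 m.

26.6 mm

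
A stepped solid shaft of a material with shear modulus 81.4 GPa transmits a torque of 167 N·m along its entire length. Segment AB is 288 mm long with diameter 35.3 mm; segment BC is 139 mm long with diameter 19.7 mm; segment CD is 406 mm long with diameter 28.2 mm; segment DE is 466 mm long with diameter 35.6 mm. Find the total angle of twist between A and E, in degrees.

2.44°

J_AB = π(0.0353)⁴/32 = 1.52×10^-7 m⁴; J_BC = π(0.0197)⁴/32 = 1.48×10^-8 m⁴; J_CD = π(0.0282)⁴/32 = 6.21×10^-8 m⁴; J_DE = π(0.0356)⁴/32 = 1.58×10^-7 m⁴.
θ = (T/G)·Σ L_i/J_i = (167.0/81.4×10⁹)·(0.288/1.52×10^-7 + 0.139/1.48×10^-8 + 0.406/6.21×10^-8 + 0.466/1.58×10^-7) = 0.04264 rad.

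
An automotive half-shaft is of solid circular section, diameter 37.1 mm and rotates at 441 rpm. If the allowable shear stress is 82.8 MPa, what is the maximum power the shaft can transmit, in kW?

J = πd⁴/32 = π(0.0371)⁴/32 = 1.860×10^-7 m⁴.
T_max = τ_allow·J/r = 8.28×10^7 × 1.860×10^-7 / 0.0186 = 830.2 N·m.
ω = 2π·441/60 = 46.18 rad/s, so P_max = T_max·ω = 3.834×10^4 W.

38.3 kW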